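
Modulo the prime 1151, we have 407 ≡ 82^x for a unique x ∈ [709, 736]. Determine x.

Compute 82^709 mod 1151 = 23, then multiply by 82 repeatedly:
  82^709=23  82^710=735  82^711=418  82^712=897  82^713=1041
  82^714=188  82^715=453  82^716=314  82^717=426  82^718=402
  82^719=736  82^720=500  82^721=715  82^722=1080  82^723=1084
  82^724=261  82^725=684  82^726=840  82^727=971  82^728=203
  82^729=532  82^730=1037  82^731=1011  82^732=30  82^733=158
  82^734=295  82^735=19  82^736=407
Found 407 at exponent 736.

736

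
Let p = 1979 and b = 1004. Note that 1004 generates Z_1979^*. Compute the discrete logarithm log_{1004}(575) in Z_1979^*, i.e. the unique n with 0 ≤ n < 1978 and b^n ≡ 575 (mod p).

Baby-step giant-step with m = ceil(sqrt(1978)) = 45.
Baby table (1004^j mod 1979 for j=0..44):
  0:1  1:1004  2:705  3:1317  4:296  5:334  6:885  7:1948
  8:540  9:1893  10:732  11:719  12:1520  13:271  14:961  15:1071
  16:687  17:1056  18:1459  19:376  20:1494  21:1873  22:442  23:472
  24:907  25:288  26:218  27:1182  28:1307  29:151  30:1200  31:1568
  32:967  33:1158  34:959  35:1042  36:1256  37:401  38:867  39:1687
  40:1703  41:1935  42:1341  43:644  44:1422
Giant step factor: 1004^(-45) ≡ 635 (mod 1979).
Scan 575·635^i mod 1979 for i = 0, 1, …:
  i=0: 575   i=1: 989   i=2: 672   i=3: 1235
  i=4: 541   i=5: 1168   i=6: 1534   i=7: 422
  i=8: 805   i=9: 593     …   i=23: 273
  i=24: 1182
Match at i=24, j=27: n = 24·45 + 27 = 1107.

1107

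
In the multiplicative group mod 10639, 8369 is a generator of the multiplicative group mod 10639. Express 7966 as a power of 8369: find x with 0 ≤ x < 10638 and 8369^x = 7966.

Baby-step giant-step with m = ceil(sqrt(10638)) = 104.
Baby table (8369^j mod 10639 for j=0..103):
  0:1  1:8369  2:3624  3:8106  4:4850  5:1865  6:772  7:2995
  8:10310  9:2100  10:9911  11:3515  12:200  13:3477  14:1348  15:4072
  16:1851  17:635  18:5454  19:3216  20:8673  21:5079  22:3346  23:826
  24:8083  25:3865  26:3625  27:5836  28:8474  29:9971  30:5622  31:4860
  32:443  33:5095  34:9582  35:5615  36:10111  37:6992  38:1548  39:7549
  40:3199  41:4707  42:7305  43:3851  44:3488  45:8295  46:1380  47:5905
  48:790  49:4691  50:1069  51:9701  52:1460  53:5168  54:3457  55:4192
  56:6065  57:9955  58:10025  59:71  60:9054  61:1968  62:1020  63:3902
  64:4747  65:1617  66:10504  67:8558  68:154  69:1507  70:4868  71:3561
  72:2170  73:10596  74:1859  75:3753  76:2529  77:4230  78:4917  79:9360
  80:9522  81:3508  82:5451  83:10026  84:8440  85:2039  86:10074  87:5870
  88:5767  89:5519  90:4612  91:10175  92:19  93:10065  94:5022  95:5068
  96:7038  97:3518  98:4029  99:3710  100:4388  101:7983  102:7446  103:2951
Giant step factor: 8369^(-104) ≡ 8514 (mod 10639).
Scan 7966·8514^i mod 10639 for i = 0, 1, …:
  i=0: 7966   i=1: 9538   i=2: 9684   i=3: 7965
  i=4: 1024   i=5: 4995   i=6: 3347   i=7: 5116
  i=8: 1558   i=9: 8618     …   i=46: 7875
  i=47: 772
Match at i=47, j=6: x = 47·104 + 6 = 4894.

4894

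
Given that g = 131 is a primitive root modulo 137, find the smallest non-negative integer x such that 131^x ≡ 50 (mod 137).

64

Baby-step giant-step with m = ceil(sqrt(136)) = 12.
Baby table (131^j mod 137 for j=0..11):
  0:1  1:131  2:36  3:58  4:63  5:33  6:76  7:92
  8:133  9:24  10:130  11:42
Giant step factor: 131^(-12) ≡ 81 (mod 137).
Scan 50·81^i mod 137 for i = 0, 1, …:
  i=0: 50   i=1: 77   i=2: 72   i=3: 78
  i=4: 16   i=5: 63
Match at i=5, j=4: x = 5·12 + 4 = 64.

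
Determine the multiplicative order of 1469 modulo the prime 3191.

The order of 1469 must divide p − 1 = 3190 = 2 · 5 · 11 · 29.
Divisors: 1, 2, 5, 10, 11, 22, 29, 55, 58, 110, 145, 290, 319, 638, 1595, 3190.
Check each in increasing order: 1469^1 ≡ 1469;  1469^2 ≡ 845;  1469^5 ≡ 1879;  1469^10 ≡ 1395;  1469^11 ≡ 633;  1469^22 ≡ 1814;  1469^29 ≡ 543;  1469^55 ≡ 2872;  1469^58 ≡ 1277;  1469^110 ≡ 2840;  1469^145 ≡ 2493;  1469^290 ≡ 2172;  1469^319 ≡ 1917;  1469^638 ≡ 2048;  1469^1595 ≡ 1.
Smallest exponent giving 1 is 1595.

1595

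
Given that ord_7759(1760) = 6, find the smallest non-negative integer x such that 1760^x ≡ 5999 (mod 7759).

4

Successive powers of 1760 modulo 7759:
  1760^0=1  1760^1=1760  1760^2=1759  1760^3=7758  1760^4=5999
So 1760^4 ≡ 5999 (mod 7759), giving x = 4.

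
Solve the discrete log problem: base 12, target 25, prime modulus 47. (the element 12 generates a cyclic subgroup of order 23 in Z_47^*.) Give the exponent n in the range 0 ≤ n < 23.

Successive powers of 12 modulo 47:
  12^0=1  12^1=12  12^2=3  12^3=36  12^4=9  12^5=14
  12^6=27  12^7=42  12^8=34  12^9=32  12^10=8  12^11=2
  12^12=24  12^13=6  12^14=25
So 12^14 ≡ 25 (mod 47), giving n = 14.

14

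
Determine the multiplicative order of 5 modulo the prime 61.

30

The order of 5 must divide p − 1 = 60 = 2^2 · 3 · 5.
Divisors: 1, 2, 3, 4, 5, 6, 10, 12, 15, 20, 30, 60.
Check each in increasing order: 5^1 ≡ 5;  5^2 ≡ 25;  5^3 ≡ 3;  5^4 ≡ 15;  5^5 ≡ 14;  5^6 ≡ 9;  5^10 ≡ 13;  5^12 ≡ 20;  5^15 ≡ 60;  5^20 ≡ 47;  5^30 ≡ 1.
Smallest exponent giving 1 is 30.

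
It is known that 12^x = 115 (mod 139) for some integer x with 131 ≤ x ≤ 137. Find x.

131

Compute 12^131 mod 139 = 115, then multiply by 12 repeatedly:
  12^131=115
Found 115 at exponent 131.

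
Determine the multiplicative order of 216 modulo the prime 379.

The order of 216 must divide p − 1 = 378 = 2 · 3^3 · 7.
Divisors: 1, 2, 3, 6, 7, 9, 14, 18, 21, 27, 42, 54, 63, 126, 189, 378.
Check each in increasing order: 216^1 ≡ 216;  216^2 ≡ 39;  216^3 ≡ 86;  216^6 ≡ 195;  216^7 ≡ 51;  216^9 ≡ 94;  216^14 ≡ 327;  216^18 ≡ 119;  216^21 ≡ 1.
Smallest exponent giving 1 is 21.

21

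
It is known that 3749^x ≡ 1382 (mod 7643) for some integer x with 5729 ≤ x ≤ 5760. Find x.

5756

Compute 3749^5729 mod 7643 = 1176, then multiply by 3749 repeatedly:
  3749^5729=1176  3749^5730=6456  3749^5731=5806  3749^5732=7073  3749^5733=3110
  3749^5734=3815  3749^5735=2382  3749^5736=3094  3749^5737=4975  3749^5738=2355
  3749^5739=1230  3749^5740=2541  3749^5741=3031  3749^5742=5721  3749^5743=1771
  3749^5744=5355  3749^5745=5377  3749^5746=3782  3749^5747=953  3749^5748=3516
  3749^5749=4952  3749^5750=201  3749^5751=4535  3749^5752=3683  3749^5753=4309
  3749^5754=4782  3749^5755=4883  3749^5756=1382
Found 1382 at exponent 5756.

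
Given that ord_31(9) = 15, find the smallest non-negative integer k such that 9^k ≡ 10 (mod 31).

Successive powers of 9 modulo 31:
  9^0=1  9^1=9  9^2=19  9^3=16  9^4=20  9^5=25
  9^6=8  9^7=10
So 9^7 ≡ 10 (mod 31), giving k = 7.

7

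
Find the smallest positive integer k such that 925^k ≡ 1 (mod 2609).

2608

The order of 925 must divide p − 1 = 2608 = 2^4 · 163.
Divisors: 1, 2, 4, 8, 16, 163, 326, 652, 1304, 2608.
Check each in increasing order: 925^1 ≡ 925;  925^2 ≡ 2482;  925^4 ≡ 475;  925^8 ≡ 1251;  925^16 ≡ 2210;  925^163 ≡ 1528;  925^326 ≡ 2338;  925^652 ≡ 389;  925^1304 ≡ 2608;  925^2608 ≡ 1.
Smallest exponent giving 1 is 2608.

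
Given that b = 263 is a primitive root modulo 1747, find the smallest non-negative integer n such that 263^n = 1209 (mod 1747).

Baby-step giant-step with m = ceil(sqrt(1746)) = 42.
Baby table (263^j mod 1747 for j=0..41):
  0:1  1:263  2:1036  3:1683  4:638  5:82  6:602  7:1096
  8:1740  9:1653  10:1483  11:448  12:775  13:1173  14:1027  15:1063
  16:49  17:658  18:101  19:358  20:1563  21:524  22:1546  23:1294
  24:1404  25:635  26:1040  27:988  28:1288  29:1573  30:1407  31:1424
  32:654  33:796  34:1455  35:72  36:1466  37:1218  38:633  39:514
  40:663  41:1416
Giant step factor: 263^(-42) ≡ 100 (mod 1747).
Scan 1209·100^i mod 1747 for i = 0, 1, …:
  i=0: 1209   i=1: 357   i=2: 760   i=3: 879
  i=4: 550   i=5: 843   i=6: 444   i=7: 725
  i=8: 873   i=9: 1697     …   i=31: 207
  i=32: 1483
Match at i=32, j=10: n = 32·42 + 10 = 1354.

1354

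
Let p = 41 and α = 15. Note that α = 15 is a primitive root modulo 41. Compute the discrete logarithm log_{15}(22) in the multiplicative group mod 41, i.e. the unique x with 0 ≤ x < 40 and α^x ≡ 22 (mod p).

17

Successive powers of 15 modulo 41:
  15^0=1  15^1=15  15^2=20  15^3=13  15^4=31  15^5=14
  15^6=5  15^7=34  15^8=18  15^9=24  15^10=32  15^11=29
  15^12=25  15^13=6  15^14=8  15^15=38  15^16=37  15^17=22
So 15^17 ≡ 22 (mod 41), giving x = 17.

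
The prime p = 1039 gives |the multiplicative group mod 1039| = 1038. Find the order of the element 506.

The order of 506 must divide p − 1 = 1038 = 2 · 3 · 173.
Divisors: 1, 2, 3, 6, 173, 346, 519, 1038.
Check each in increasing order: 506^1 ≡ 506;  506^2 ≡ 442;  506^3 ≡ 267;  506^6 ≡ 637;  506^173 ≡ 140;  506^346 ≡ 898;  506^519 ≡ 1.
Smallest exponent giving 1 is 519.

519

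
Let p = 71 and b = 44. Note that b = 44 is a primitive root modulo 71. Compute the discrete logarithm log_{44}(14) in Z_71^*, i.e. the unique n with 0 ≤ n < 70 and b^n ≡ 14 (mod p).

49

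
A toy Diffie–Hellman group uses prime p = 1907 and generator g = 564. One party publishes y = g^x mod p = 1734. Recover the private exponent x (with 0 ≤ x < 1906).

Baby-step giant-step with m = ceil(sqrt(1906)) = 44.
Baby table (564^j mod 1907 for j=0..43):
  0:1  1:564  2:1534  3:1305  4:1825  5:1427  6:74  7:1689
  8:1003  9:1220  10:1560  11:713  12:1662  13:1031  14:1756  15:651
  16:1020  17:1273  18:940  19:14  20:268  21:499  22:1107  23:759
  24:908  25:1036  26:762  27:693  28:1824  29:863  30:447  31:384
  32:1085  33:1700  34:1486  35:931  36:659  37:1718  38:196  39:1845
  40:1265  41:242  42:1091  43:1270
Giant step factor: 564^(-44) ≡ 1448 (mod 1907).
Scan 1734·1448^i mod 1907 for i = 0, 1, …:
  i=0: 1734   i=1: 1220
Match at i=1, j=9: x = 1·44 + 9 = 53.

53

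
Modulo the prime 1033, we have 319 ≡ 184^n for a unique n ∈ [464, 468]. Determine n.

Compute 184^464 mod 1033 = 74, then multiply by 184 repeatedly:
  184^464=74  184^465=187  184^466=319
Found 319 at exponent 466.

466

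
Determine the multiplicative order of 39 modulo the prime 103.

34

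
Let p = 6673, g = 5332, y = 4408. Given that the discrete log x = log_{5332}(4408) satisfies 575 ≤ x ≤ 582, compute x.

Compute 5332^575 mod 6673 = 2926, then multiply by 5332 repeatedly:
  5332^575=2926  5332^576=6631  5332^577=2938  5332^578=3885  5332^579=1828
  5332^580=4316  5332^581=4408
Found 4408 at exponent 581.

581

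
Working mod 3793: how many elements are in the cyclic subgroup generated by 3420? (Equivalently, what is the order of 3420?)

The order of 3420 must divide p − 1 = 3792 = 2^4 · 3 · 79.
Divisors: 1, 2, 3, 4, 6, 8, 12, 16, 24, 48, 79, 158, 237, 316, 474, 632, 948, 1264, 1896, 3792.
Check each in increasing order: 3420^1 ≡ 3420;  3420^2 ≡ 2581;  3420^3 ≡ 709;  3420^4 ≡ 1053;  3420^6 ≡ 2005;  3420^8 ≡ 1253;  3420^12 ≡ 3238;  3420^16 ≡ 3500;  3420^24 ≡ 792;  3420^48 ≡ 1419;  3420^79 ≡ 3183;  3420^158 ≡ 386;  3420^237 ≡ 3499;  3420^316 ≡ 1069;  3420^474 ≡ 2990;  3420^632 ≡ 1068;  3420^948 ≡ 3792;  3420^1264 ≡ 2724;  3420^1896 ≡ 1.
Smallest exponent giving 1 is 1896.

1896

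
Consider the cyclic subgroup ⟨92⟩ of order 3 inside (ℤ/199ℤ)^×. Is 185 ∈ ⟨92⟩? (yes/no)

no

185 ∈ ⟨92⟩ iff 185^3 ≡ 1 (mod 199), since |⟨92⟩| = 3.
185^3 mod 199 = 42.
Since 42 ≠ 1, 185 does not lie in the subgroup.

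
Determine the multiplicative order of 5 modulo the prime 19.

9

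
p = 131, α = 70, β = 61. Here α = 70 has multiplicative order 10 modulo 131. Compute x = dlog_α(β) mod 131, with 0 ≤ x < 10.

6

Successive powers of 70 modulo 131:
  70^0=1  70^1=70  70^2=53  70^3=42  70^4=58  70^5=130
  70^6=61
So 70^6 ≡ 61 (mod 131), giving x = 6.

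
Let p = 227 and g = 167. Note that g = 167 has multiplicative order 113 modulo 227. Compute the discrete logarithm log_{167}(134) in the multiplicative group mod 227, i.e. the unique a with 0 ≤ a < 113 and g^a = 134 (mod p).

Baby-step giant-step with m = ceil(sqrt(113)) = 11.
Baby table (167^j mod 227 for j=0..10):
  0:1  1:167  2:195  3:104  4:116  5:77  6:147  7:33
  8:63  9:79  10:27
Giant step factor: 167^(-11) ≡ 205 (mod 227).
Scan 134·205^i mod 227 for i = 0, 1, …:
  i=0: 134   i=1: 3   i=2: 161   i=3: 90
  i=4: 63
Match at i=4, j=8: a = 4·11 + 8 = 52.

52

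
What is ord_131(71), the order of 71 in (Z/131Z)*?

The order of 71 must divide p − 1 = 130 = 2 · 5 · 13.
Divisors: 1, 2, 5, 10, 13, 26, 65, 130.
Check each in increasing order: 71^1 ≡ 71;  71^2 ≡ 63;  71^5 ≡ 18;  71^10 ≡ 62;  71^13 ≡ 130;  71^26 ≡ 1.
Smallest exponent giving 1 is 26.

26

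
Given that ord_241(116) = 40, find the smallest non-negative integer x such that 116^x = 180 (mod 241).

3

Successive powers of 116 modulo 241:
  116^0=1  116^1=116  116^2=201  116^3=180
So 116^3 ≡ 180 (mod 241), giving x = 3.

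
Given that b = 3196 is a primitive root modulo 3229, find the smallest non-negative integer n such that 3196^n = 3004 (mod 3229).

1918

Baby-step giant-step with m = ceil(sqrt(3228)) = 57.
Baby table (3196^j mod 3229 for j=0..56):
  0:1  1:3196  2:1089  3:2811  4:878  5:87  6:358  7:1102
  8:2382  9:2119  10:1111  11:2085  12:2233  13:578  14:300  15:3016
  16:571  17:531  18:1851  19:268  20:843  21:1242  22:991  23:2816
  24:713  25:2303  26:1497  27:2263  28:2817  29:680  30:163  31:1079
  32:3141  33:2904  34:1038  35:1265  36:232  37:2031  38:786  39:3123
  40:269  41:810  42:2331  43:573  44:465  45:800  46:2661  47:2599
  48:1416  49:1707  50:1791  51:2248  52:83  53:490  54:3204  55:825
  56:1836
Giant step factor: 3196^(-57) ≡ 1879 (mod 3229).
Scan 3004·1879^i mod 3229 for i = 0, 1, …:
  i=0: 3004   i=1: 224   i=2: 1126   i=3: 759
  i=4: 2172   i=5: 2961   i=6: 152   i=7: 1456
  i=8: 861   i=9: 90     …   i=32: 2962
  i=33: 2031
Match at i=33, j=37: n = 33·57 + 37 = 1918.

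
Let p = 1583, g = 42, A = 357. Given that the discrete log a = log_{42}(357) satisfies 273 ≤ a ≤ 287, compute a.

Compute 42^273 mod 1583 = 999, then multiply by 42 repeatedly:
  42^273=999  42^274=800  42^275=357
Found 357 at exponent 275.

275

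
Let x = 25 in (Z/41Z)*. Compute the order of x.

10

The order of 25 must divide p − 1 = 40 = 2^3 · 5.
Divisors: 1, 2, 4, 5, 8, 10, 20, 40.
Check each in increasing order: 25^1 ≡ 25;  25^2 ≡ 10;  25^4 ≡ 18;  25^5 ≡ 40;  25^8 ≡ 37;  25^10 ≡ 1.
Smallest exponent giving 1 is 10.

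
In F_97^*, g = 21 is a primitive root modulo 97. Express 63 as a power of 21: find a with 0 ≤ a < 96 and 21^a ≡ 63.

Baby-step giant-step with m = ceil(sqrt(96)) = 10.
Baby table (21^j mod 97 for j=0..9):
  0:1  1:21  2:53  3:46  4:93  5:13  6:79  7:10
  8:16  9:45
Giant step factor: 21^(-10) ≡ 31 (mod 97).
Scan 63·31^i mod 97 for i = 0, 1, …:
  i=0: 63   i=1: 13
Match at i=1, j=5: a = 1·10 + 5 = 15.

15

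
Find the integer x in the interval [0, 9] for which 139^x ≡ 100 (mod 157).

Compute 139^0 mod 157 = 1, then multiply by 139 repeatedly:
  139^0=1  139^1=139  139^2=10  139^3=134  139^4=100
Found 100 at exponent 4.

4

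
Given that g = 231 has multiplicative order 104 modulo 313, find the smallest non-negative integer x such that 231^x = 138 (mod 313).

3

Successive powers of 231 modulo 313:
  231^0=1  231^1=231  231^2=151  231^3=138
So 231^3 ≡ 138 (mod 313), giving x = 3.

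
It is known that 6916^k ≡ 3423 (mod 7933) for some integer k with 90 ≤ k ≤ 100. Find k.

99

Compute 6916^90 mod 7933 = 7467, then multiply by 6916 repeatedly:
  6916^90=7467  6916^91=5875  6916^92=6607  6916^93=7865  6916^94=5692
  6916^95=2326  6916^96=6425  6916^97=2567  6916^98=7251  6916^99=3423
Found 3423 at exponent 99.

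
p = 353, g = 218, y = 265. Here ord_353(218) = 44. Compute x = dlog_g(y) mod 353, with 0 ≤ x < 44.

Baby-step giant-step with m = ceil(sqrt(44)) = 7.
Baby table (218^j mod 353 for j=0..6):
  0:1  1:218  2:222  3:35  4:217  5:4  6:166
Giant step factor: 218^(-7) ≡ 289 (mod 353).
Scan 265·289^i mod 353 for i = 0, 1, …:
  i=0: 265   i=1: 337   i=2: 318   i=3: 122
  i=4: 311   i=5: 217
Match at i=5, j=4: x = 5·7 + 4 = 39.

39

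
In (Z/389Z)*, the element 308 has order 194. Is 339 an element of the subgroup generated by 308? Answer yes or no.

339 ∈ ⟨308⟩ iff 339^194 ≡ 1 (mod 389), since |⟨308⟩| = 194.
339^194 mod 389 = 388.
Since 388 ≠ 1, 339 does not lie in the subgroup.

no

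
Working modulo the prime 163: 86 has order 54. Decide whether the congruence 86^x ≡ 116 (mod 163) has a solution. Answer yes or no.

116 ∈ ⟨86⟩ iff 116^54 ≡ 1 (mod 163), since |⟨86⟩| = 54.
116^54 mod 163 = 104.
Since 104 ≠ 1, 116 does not lie in the subgroup.

no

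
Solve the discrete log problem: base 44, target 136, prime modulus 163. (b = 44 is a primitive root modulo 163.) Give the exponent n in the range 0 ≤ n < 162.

150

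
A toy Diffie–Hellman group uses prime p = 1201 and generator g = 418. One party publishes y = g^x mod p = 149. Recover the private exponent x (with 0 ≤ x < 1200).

Baby-step giant-step with m = ceil(sqrt(1200)) = 35.
Baby table (418^j mod 1201 for j=0..34):
  0:1  1:418  2:579  3:621  4:162  5:460  6:120  7:919
  8:1023  9:58  10:224  11:1155  12:1189  13:989  14:258  15:955
  16:458  17:485  18:962  19:982  20:935  21:505  22:915  23:552
  24:144  25:142  26:507  27:550  28:509  29:185  30:466  31:226
  32:790  33:1146  34:1030
Giant step factor: 418^(-35) ≡ 357 (mod 1201).
Scan 149·357^i mod 1201 for i = 0, 1, …:
  i=0: 149   i=1: 349   i=2: 890   i=3: 666
  i=4: 1165   i=5: 359   i=6: 857   i=7: 895
  i=8: 49   i=9: 679     …   i=15: 117
  i=16: 935
Match at i=16, j=20: x = 16·35 + 20 = 580.

580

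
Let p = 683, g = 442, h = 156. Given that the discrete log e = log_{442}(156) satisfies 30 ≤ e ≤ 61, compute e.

Compute 442^30 mod 683 = 615, then multiply by 442 repeatedly:
  442^30=615  442^31=679  442^32=281  442^33=579  442^34=476
  442^35=28  442^36=82  442^37=45  442^38=83  442^39=487
  442^40=109  442^41=368  442^42=102  442^43=6  442^44=603
  442^45=156
Found 156 at exponent 45.

45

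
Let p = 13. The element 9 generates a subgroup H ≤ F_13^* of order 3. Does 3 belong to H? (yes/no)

yes

⟨9⟩ has order 3; its elements mod 13 are {1, 3, 9}.
3 is in this set.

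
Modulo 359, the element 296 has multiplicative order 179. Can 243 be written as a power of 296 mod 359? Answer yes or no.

243 ∈ ⟨296⟩ iff 243^179 ≡ 1 (mod 359), since |⟨296⟩| = 179.
243^179 mod 359 = 1.
Since 1 = 1, 243 lies in the subgroup.

yes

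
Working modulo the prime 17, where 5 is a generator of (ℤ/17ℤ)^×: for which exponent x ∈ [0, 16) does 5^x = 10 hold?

7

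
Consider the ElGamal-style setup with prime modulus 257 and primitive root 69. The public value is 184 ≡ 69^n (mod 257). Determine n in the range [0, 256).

156

Baby-step giant-step with m = ceil(sqrt(256)) = 16.
Baby table (69^j mod 257 for j=0..15):
  0:1  1:69  2:135  3:63  4:235  5:24  6:114  7:156
  8:227  9:243  10:62  11:166  12:146  13:51  14:178  15:203
Giant step factor: 69^(-16) ≡ 2 (mod 257).
Scan 184·2^i mod 257 for i = 0, 1, …:
  i=0: 184   i=1: 111   i=2: 222   i=3: 187
  i=4: 117   i=5: 234   i=6: 211   i=7: 165
  i=8: 73   i=9: 146
Match at i=9, j=12: n = 9·16 + 12 = 156.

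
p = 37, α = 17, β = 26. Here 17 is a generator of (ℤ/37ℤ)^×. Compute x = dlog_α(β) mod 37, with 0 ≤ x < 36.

Successive powers of 17 modulo 37:
  17^0=1  17^1=17  17^2=30  17^3=29  17^4=12  17^5=19
  17^6=27  17^7=15  17^8=33  17^9=6  17^10=28  17^11=32
  17^12=26
So 17^12 ≡ 26 (mod 37), giving x = 12.

12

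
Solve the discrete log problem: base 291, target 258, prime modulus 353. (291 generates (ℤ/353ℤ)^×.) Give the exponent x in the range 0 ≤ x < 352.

59

Baby-step giant-step with m = ceil(sqrt(352)) = 19.
Baby table (291^j mod 353 for j=0..18):
  0:1  1:291  2:314  3:300  4:109  5:302  6:338  7:224
  8:232  9:89  10:130  11:59  12:225  13:170  14:50  15:77
  16:168  17:174  18:155
Giant step factor: 291^(-19) ≡ 210 (mod 353).
Scan 258·210^i mod 353 for i = 0, 1, …:
  i=0: 258   i=1: 171   i=2: 257   i=3: 314
Match at i=3, j=2: x = 3·19 + 2 = 59.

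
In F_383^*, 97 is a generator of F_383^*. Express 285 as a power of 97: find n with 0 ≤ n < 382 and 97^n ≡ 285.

Baby-step giant-step with m = ceil(sqrt(382)) = 20.
Baby table (97^j mod 383 for j=0..19):
  0:1  1:97  2:217  3:367  4:363  5:358  6:256  7:320
  8:17  9:117  10:242  11:111  12:43  13:341  14:139  15:78
  16:289  17:74  18:284  19:355
Giant step factor: 97^(-20) ≡ 186 (mod 383).
Scan 285·186^i mod 383 for i = 0, 1, …:
  i=0: 285   i=1: 156   i=2: 291   i=3: 123
  i=4: 281   i=5: 178   i=6: 170   i=7: 214
  i=8: 355
Match at i=8, j=19: n = 8·20 + 19 = 179.

179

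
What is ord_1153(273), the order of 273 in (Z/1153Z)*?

The order of 273 must divide p − 1 = 1152 = 2^7 · 3^2.
Divisors: 1, 2, 3, 4, 6, 8, 9, 12, 16, 18, 24, 32, 36, 48, 64, 72, 96, 128, 144, 192, 288, 384, 576, 1152.
Check each in increasing order: 273^1 ≡ 273;  273^2 ≡ 737;  273^3 ≡ 579;  273^4 ≡ 106;  273^6 ≡ 871;  273^8 ≡ 859;  273^9 ≡ 448;  273^12 ≡ 1120;  273^16 ≡ 1114;  273^18 ≡ 82;  273^24 ≡ 1089;  273^32 ≡ 368;  273^36 ≡ 959;  273^48 ≡ 637;  273^64 ≡ 523;  273^72 ≡ 740;  273^96 ≡ 1066;  273^128 ≡ 268;  273^144 ≡ 1078;  273^192 ≡ 651;  273^288 ≡ 1013;  273^384 ≡ 650;  273^576 ≡ 1152;  273^1152 ≡ 1.
Smallest exponent giving 1 is 1152.

1152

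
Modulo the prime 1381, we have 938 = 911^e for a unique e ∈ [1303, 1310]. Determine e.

1310

Compute 911^1303 mod 1381 = 946, then multiply by 911 repeatedly:
  911^1303=946  911^1304=62  911^1305=1242  911^1306=423  911^1307=54
  911^1308=859  911^1309=903  911^1310=938
Found 938 at exponent 1310.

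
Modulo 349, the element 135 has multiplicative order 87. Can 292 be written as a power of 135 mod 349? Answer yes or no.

yes

292 ∈ ⟨135⟩ iff 292^87 ≡ 1 (mod 349), since |⟨135⟩| = 87.
292^87 mod 349 = 1.
Since 1 = 1, 292 lies in the subgroup.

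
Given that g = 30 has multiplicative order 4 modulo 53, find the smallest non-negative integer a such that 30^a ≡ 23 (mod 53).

3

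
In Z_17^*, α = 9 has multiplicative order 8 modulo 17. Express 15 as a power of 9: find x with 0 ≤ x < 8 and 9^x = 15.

3

Successive powers of 9 modulo 17:
  9^0=1  9^1=9  9^2=13  9^3=15
So 9^3 ≡ 15 (mod 17), giving x = 3.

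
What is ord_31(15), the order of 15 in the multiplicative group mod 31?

10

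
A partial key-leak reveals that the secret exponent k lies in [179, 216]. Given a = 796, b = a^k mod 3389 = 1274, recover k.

201

Compute 796^179 mod 3389 = 3042, then multiply by 796 repeatedly:
  796^179=3042  796^180=1686  796^181=12  796^182=2774  796^183=1865
  796^184=158  796^185=375  796^186=268  796^187=3210  796^188=3243
  796^189=2399  796^190=1597  796^191=337  796^192=521  796^193=1258
  796^194=1613  796^195=2906  796^196=1878  796^197=339  796^198=2113
  796^199=1004  796^200=2769  796^201=1274
Found 1274 at exponent 201.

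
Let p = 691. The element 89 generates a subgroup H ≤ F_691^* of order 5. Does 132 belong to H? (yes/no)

yes

132 ∈ ⟨89⟩ iff 132^5 ≡ 1 (mod 691), since |⟨89⟩| = 5.
132^5 mod 691 = 1.
Since 1 = 1, 132 lies in the subgroup.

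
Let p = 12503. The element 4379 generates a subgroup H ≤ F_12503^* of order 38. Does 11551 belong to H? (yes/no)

no

11551 ∈ ⟨4379⟩ iff 11551^38 ≡ 1 (mod 12503), since |⟨4379⟩| = 38.
11551^38 mod 12503 = 6451.
Since 6451 ≠ 1, 11551 does not lie in the subgroup.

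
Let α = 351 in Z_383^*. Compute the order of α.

382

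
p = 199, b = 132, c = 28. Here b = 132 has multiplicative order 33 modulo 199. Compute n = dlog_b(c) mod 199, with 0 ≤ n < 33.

26

Successive powers of 132 modulo 199:
  132^0=1  132^1=132  132^2=111  132^3=125  132^4=182  132^5=144
  132^6=103  132^7=64  132^8=90  132^9=139  132^10=40  132^11=106
  132^12=62  132^13=25  132^14=116  132^15=188  132^16=140  132^17=172
  132^18=18  132^19=187  132^20=8  132^21=61  132^22=92  132^23=5
  132^24=63  132^25=157  132^26=28
So 132^26 ≡ 28 (mod 199), giving n = 26.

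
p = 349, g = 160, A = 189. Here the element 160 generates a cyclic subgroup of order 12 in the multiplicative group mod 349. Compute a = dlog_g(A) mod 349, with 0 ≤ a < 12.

7

Successive powers of 160 modulo 349:
  160^0=1  160^1=160  160^2=123  160^3=136  160^4=122  160^5=325
  160^6=348  160^7=189
So 160^7 ≡ 189 (mod 349), giving a = 7.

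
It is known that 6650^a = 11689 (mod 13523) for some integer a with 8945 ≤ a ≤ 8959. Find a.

8946

Compute 6650^8945 mod 13523 = 3473, then multiply by 6650 repeatedly:
  6650^8945=3473  6650^8946=11689
Found 11689 at exponent 8946.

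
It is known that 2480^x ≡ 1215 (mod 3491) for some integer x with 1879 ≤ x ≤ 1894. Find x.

1884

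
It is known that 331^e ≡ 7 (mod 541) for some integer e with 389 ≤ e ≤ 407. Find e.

Compute 331^389 mod 541 = 479, then multiply by 331 repeatedly:
  331^389=479  331^390=36  331^391=14  331^392=306  331^393=119
  331^394=437  331^395=200  331^396=198  331^397=77  331^398=60
  331^399=384  331^400=510  331^401=18  331^402=7
Found 7 at exponent 402.

402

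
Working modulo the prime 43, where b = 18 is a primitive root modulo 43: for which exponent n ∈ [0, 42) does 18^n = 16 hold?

24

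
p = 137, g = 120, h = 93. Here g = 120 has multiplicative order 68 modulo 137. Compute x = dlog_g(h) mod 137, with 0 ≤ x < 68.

61

Baby-step giant-step with m = ceil(sqrt(68)) = 9.
Baby table (120^j mod 137 for j=0..8):
  0:1  1:120  2:15  3:19  4:88  5:11  6:87  7:28
  8:72
Giant step factor: 120^(-9) ≡ 61 (mod 137).
Scan 93·61^i mod 137 for i = 0, 1, …:
  i=0: 93   i=1: 56   i=2: 128   i=3: 136
  i=4: 76   i=5: 115   i=6: 28
Match at i=6, j=7: x = 6·9 + 7 = 61.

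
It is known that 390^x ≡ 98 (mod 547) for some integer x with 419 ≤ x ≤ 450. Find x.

423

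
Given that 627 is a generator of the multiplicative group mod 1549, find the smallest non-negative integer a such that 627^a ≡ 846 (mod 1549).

980

Baby-step giant-step with m = ceil(sqrt(1548)) = 40.
Baby table (627^j mod 1549 for j=0..39):
  0:1  1:627  2:1232  3:1062  4:1353  5:1028  6:172  7:963
  8:1240  9:1431  10:366  11:230  12:153  13:1442  14:1067  15:1390
  16:992  17:835  18:1532  19:184  20:742  21:534  22:234  23:1112
  24:174  25:668  26:606  27:457  28:1523  29:737  30:497  31:270
  32:449  33:1154  34:175  35:1295  36:289  37:1519  38:1327  39:216
Giant step factor: 627^(-40) ≡ 1248 (mod 1549).
Scan 846·1248^i mod 1549 for i = 0, 1, …:
  i=0: 846   i=1: 939   i=2: 828   i=3: 161
  i=4: 1107   i=5: 1377   i=6: 655   i=7: 1117
  i=8: 1465   i=9: 500     …   i=23: 718
  i=24: 742
Match at i=24, j=20: a = 24·40 + 20 = 980.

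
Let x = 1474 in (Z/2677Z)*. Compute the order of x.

The order of 1474 must divide p − 1 = 2676 = 2^2 · 3 · 223.
Divisors: 1, 2, 3, 4, 6, 12, 223, 446, 669, 892, 1338, 2676.
Check each in increasing order: 1474^1 ≡ 1474;  1474^2 ≡ 1629;  1474^3 ≡ 2554;  1474^4 ≡ 734;  1474^6 ≡ 1744;  1474^12 ≡ 464;  1474^223 ≡ 2051;  1474^446 ≡ 1034;  1474^669 ≡ 550;  1474^892 ≡ 1033;  1474^1338 ≡ 2676;  1474^2676 ≡ 1.
Smallest exponent giving 1 is 2676.

2676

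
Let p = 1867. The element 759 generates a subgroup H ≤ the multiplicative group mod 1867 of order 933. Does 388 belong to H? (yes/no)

yes

388 ∈ ⟨759⟩ iff 388^933 ≡ 1 (mod 1867), since |⟨759⟩| = 933.
388^933 mod 1867 = 1.
Since 1 = 1, 388 lies in the subgroup.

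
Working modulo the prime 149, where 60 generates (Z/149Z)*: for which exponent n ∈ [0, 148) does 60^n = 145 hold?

Baby-step giant-step with m = ceil(sqrt(148)) = 13.
Baby table (60^j mod 149 for j=0..12):
  0:1  1:60  2:24  3:99  4:129  5:141  6:116  7:106
  8:102  9:11  10:64  11:115  12:46
Giant step factor: 60^(-13) ≡ 128 (mod 149).
Scan 145·128^i mod 149 for i = 0, 1, …:
  i=0: 145   i=1: 84   i=2: 24
Match at i=2, j=2: n = 2·13 + 2 = 28.

28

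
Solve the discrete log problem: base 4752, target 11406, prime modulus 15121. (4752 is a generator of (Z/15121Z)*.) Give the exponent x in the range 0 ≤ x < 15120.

9075

Baby-step giant-step with m = ceil(sqrt(15120)) = 123.
Baby table (4752^j mod 15121 for j=0..122):
  0:1  1:4752  2:5851  3:11554  4:257  5:11584  6:6728  7:5662
  8:5565  9:13372  10:5302  11:3518  12:8831  13:4137  14:1724  15:11987
  16:1417  17:4739  18:4559  19:11096  20:1265  21:8243  22:7346  23:8924
  24:7564  25:1511  26:12918  27:10197  28:8460  29:10302  30:8427  31:4696
  32:11917  33:1439  34:3436  35:12313  36:8227  37:6919  38:6034  39:4152
  40:12520  41:9026  42:8396  43:8594  44:11988  45:6169  46:10590  47:992
  48:11353  49:12849  50:14971  51:13008  52:14489  53:5815  54:6813  55:1315
  56:3907  57:12597  58:12026  59:5293  60:6113  61:1535  62:5998  63:14532
  64:13578  65:1349  66:14265  67:14958  68:11716  69:14031  70:6823  71:3472
  72:1933  73:7169  74:14596  75:165  76:12909  77:12792  78:1164  79:12163
  80:6114  81:6287  82:11849  83:10965  84:13835  85:12933  86:5872  87:5499
  88:2160  89:12282  90:12125  91:6990  92:10764  93:11306  94:1199  95:12152
  96:14326  97:2410  98:5723  99:8138  100:7379  101:14530  102:4074  103:4768
  104:6278  105:14444  106:3669  107:575  108:10620  109:7463  110:5431  111:11686
  112:7560  113:12745  114:4635  115:9344  116:7432  117:9329  118:11757  119:12290
  120:4778  121:8435  122:12470
Giant step factor: 4752^(-123) ≡ 12757 (mod 15121).
Scan 11406·12757^i mod 15121 for i = 0, 1, …:
  i=0: 11406   i=1: 12080   i=2: 6449   i=3: 11653
  i=4: 2770   i=5: 14234   i=6: 10170   i=7: 510
  i=8: 4040   i=9: 5912     …   i=72: 7273
  i=73: 14326
Match at i=73, j=96: x = 73·123 + 96 = 9075.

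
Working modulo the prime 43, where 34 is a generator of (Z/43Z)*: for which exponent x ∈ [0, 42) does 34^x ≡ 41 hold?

Successive powers of 34 modulo 43:
  34^0=1  34^1=34  34^2=38  34^3=2  34^4=25  34^5=33
  34^6=4  34^7=7  34^8=23  34^9=8  34^10=14  34^11=3
  34^12=16  34^13=28  34^14=6  34^15=32  34^16=13  34^17=12
  34^18=21  34^19=26  34^20=24  34^21=42  34^22=9  34^23=5
  34^24=41
So 34^24 ≡ 41 (mod 43), giving x = 24.

24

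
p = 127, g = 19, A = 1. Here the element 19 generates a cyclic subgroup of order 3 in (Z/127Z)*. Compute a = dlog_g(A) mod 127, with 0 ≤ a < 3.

0

Successive powers of 19 modulo 127:
  19^0=1
So 19^0 ≡ 1 (mod 127), giving a = 0.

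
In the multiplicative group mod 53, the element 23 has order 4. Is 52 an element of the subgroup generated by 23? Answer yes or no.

yes

52 ∈ ⟨23⟩ iff 52^4 ≡ 1 (mod 53), since |⟨23⟩| = 4.
52^4 mod 53 = 1.
Since 1 = 1, 52 lies in the subgroup.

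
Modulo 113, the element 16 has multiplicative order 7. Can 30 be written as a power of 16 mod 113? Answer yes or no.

⟨16⟩ has order 7; its elements mod 113 are {1, 16, 28, 30, 49, 106, 109}.
30 is in this set.

yes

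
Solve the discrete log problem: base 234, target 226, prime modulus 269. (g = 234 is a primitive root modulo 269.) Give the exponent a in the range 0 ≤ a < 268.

252

Baby-step giant-step with m = ceil(sqrt(268)) = 17.
Baby table (234^j mod 269 for j=0..16):
  0:1  1:234  2:149  3:165  4:143  5:106  6:56  7:192
  8:5  9:94  10:207  11:18  12:177  13:261  14:11  15:153
  16:25
Giant step factor: 234^(-17) ≡ 178 (mod 269).
Scan 226·178^i mod 269 for i = 0, 1, …:
  i=0: 226   i=1: 147   i=2: 73   i=3: 82
  i=4: 70   i=5: 86   i=6: 244   i=7: 123
  i=8: 105   i=9: 129     …   i=13: 59
  i=14: 11
Match at i=14, j=14: a = 14·17 + 14 = 252.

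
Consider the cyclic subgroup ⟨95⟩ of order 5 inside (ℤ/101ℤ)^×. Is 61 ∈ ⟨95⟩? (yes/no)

⟨95⟩ has order 5; its elements mod 101 are {1, 36, 84, 87, 95}.
61 is not in this set.

no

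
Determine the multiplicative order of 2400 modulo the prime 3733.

3732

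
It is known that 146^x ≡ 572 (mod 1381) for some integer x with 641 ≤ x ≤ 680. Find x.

641

Compute 146^641 mod 1381 = 572, then multiply by 146 repeatedly:
  146^641=572
Found 572 at exponent 641.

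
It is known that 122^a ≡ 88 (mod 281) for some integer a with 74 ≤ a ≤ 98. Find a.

Compute 122^74 mod 281 = 78, then multiply by 122 repeatedly:
  122^74=78  122^75=243  122^76=141  122^77=61  122^78=136
  122^79=13  122^80=181  122^81=164  122^82=57  122^83=210
  122^84=49  122^85=77  122^86=121  122^87=150  122^88=35
  122^89=55  122^90=247  122^91=67  122^92=25  122^93=240
  122^94=56  122^95=88
Found 88 at exponent 95.

95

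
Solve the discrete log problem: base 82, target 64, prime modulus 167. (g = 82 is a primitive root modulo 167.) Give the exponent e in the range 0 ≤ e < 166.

152

Baby-step giant-step with m = ceil(sqrt(166)) = 13.
Baby table (82^j mod 167 for j=0..12):
  0:1  1:82  2:44  3:101  4:99  5:102  6:14  7:146
  8:115  9:78  10:50  11:92  12:29
Giant step factor: 82^(-13) ≡ 71 (mod 167).
Scan 64·71^i mod 167 for i = 0, 1, …:
  i=0: 64   i=1: 35   i=2: 147   i=3: 83
  i=4: 48   i=5: 68   i=6: 152   i=7: 104
  i=8: 36   i=9: 51   i=10: 114   i=11: 78
Match at i=11, j=9: e = 11·13 + 9 = 152.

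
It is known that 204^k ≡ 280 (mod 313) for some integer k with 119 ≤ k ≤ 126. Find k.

120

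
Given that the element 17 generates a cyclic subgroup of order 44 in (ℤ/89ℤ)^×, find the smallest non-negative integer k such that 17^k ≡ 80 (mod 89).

37

Baby-step giant-step with m = ceil(sqrt(44)) = 7.
Baby table (17^j mod 89 for j=0..6):
  0:1  1:17  2:22  3:18  4:39  5:40  6:57
Giant step factor: 17^(-7) ≡ 80 (mod 89).
Scan 80·80^i mod 89 for i = 0, 1, …:
  i=0: 80   i=1: 81   i=2: 72   i=3: 64
  i=4: 47   i=5: 22
Match at i=5, j=2: k = 5·7 + 2 = 37.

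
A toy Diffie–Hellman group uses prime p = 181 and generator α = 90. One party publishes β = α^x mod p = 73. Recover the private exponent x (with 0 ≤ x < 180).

100

Baby-step giant-step with m = ceil(sqrt(180)) = 14.
Baby table (90^j mod 181 for j=0..13):
  0:1  1:90  2:136  3:113  4:34  5:164  6:99  7:41
  8:70  9:146  10:108  11:127  12:27  13:77
Giant step factor: 90^(-14) ≡ 94 (mod 181).
Scan 73·94^i mod 181 for i = 0, 1, …:
  i=0: 73   i=1: 165   i=2: 125   i=3: 166
  i=4: 38   i=5: 133   i=6: 13   i=7: 136
Match at i=7, j=2: x = 7·14 + 2 = 100.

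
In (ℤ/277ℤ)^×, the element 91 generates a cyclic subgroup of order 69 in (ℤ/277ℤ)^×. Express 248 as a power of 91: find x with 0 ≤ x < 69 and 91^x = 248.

2

Baby-step giant-step with m = ceil(sqrt(69)) = 9.
Baby table (91^j mod 277 for j=0..8):
  0:1  1:91  2:248  3:131  4:10  5:79  6:264  7:202
  8:100
Giant step factor: 91^(-9) ≡ 27 (mod 277).
Scan 248·27^i mod 277 for i = 0, 1, …:
  i=0: 248
Match at i=0, j=2: x = 0·9 + 2 = 2.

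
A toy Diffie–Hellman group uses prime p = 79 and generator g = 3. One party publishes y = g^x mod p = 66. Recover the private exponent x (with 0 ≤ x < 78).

Baby-step giant-step with m = ceil(sqrt(78)) = 9.
Baby table (3^j mod 79 for j=0..8):
  0:1  1:3  2:9  3:27  4:2  5:6  6:18  7:54
  8:4
Giant step factor: 3^(-9) ≡ 33 (mod 79).
Scan 66·33^i mod 79 for i = 0, 1, …:
  i=0: 66   i=1: 45   i=2: 63   i=3: 25
  i=4: 35   i=5: 49   i=6: 37   i=7: 36
  i=8: 3
Match at i=8, j=1: x = 8·9 + 1 = 73.

73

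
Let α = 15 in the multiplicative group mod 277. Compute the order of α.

The order of 15 must divide p − 1 = 276 = 2^2 · 3 · 23.
Divisors: 1, 2, 3, 4, 6, 12, 23, 46, 69, 92, 138, 276.
Check each in increasing order: 15^1 ≡ 15;  15^2 ≡ 225;  15^3 ≡ 51;  15^4 ≡ 211;  15^6 ≡ 108;  15^12 ≡ 30;  15^23 ≡ 60;  15^46 ≡ 276;  15^69 ≡ 217;  15^92 ≡ 1.
Smallest exponent giving 1 is 92.

92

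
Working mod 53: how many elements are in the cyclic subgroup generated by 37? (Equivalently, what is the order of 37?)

26

The order of 37 must divide p − 1 = 52 = 2^2 · 13.
Divisors: 1, 2, 4, 13, 26, 52.
Check each in increasing order: 37^1 ≡ 37;  37^2 ≡ 44;  37^4 ≡ 28;  37^13 ≡ 52;  37^26 ≡ 1.
Smallest exponent giving 1 is 26.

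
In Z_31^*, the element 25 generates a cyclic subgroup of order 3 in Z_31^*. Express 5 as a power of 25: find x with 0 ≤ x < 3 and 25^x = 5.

2

Successive powers of 25 modulo 31:
  25^0=1  25^1=25  25^2=5
So 25^2 ≡ 5 (mod 31), giving x = 2.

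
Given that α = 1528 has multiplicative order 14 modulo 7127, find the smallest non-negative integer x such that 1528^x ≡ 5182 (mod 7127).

6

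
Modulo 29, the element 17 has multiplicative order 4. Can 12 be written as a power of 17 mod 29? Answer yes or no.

yes

⟨17⟩ has order 4; its elements mod 29 are {1, 12, 17, 28}.
12 is in this set.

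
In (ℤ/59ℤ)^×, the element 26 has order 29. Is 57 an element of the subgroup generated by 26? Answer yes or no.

yes

57 ∈ ⟨26⟩ iff 57^29 ≡ 1 (mod 59), since |⟨26⟩| = 29.
57^29 mod 59 = 1.
Since 1 = 1, 57 lies in the subgroup.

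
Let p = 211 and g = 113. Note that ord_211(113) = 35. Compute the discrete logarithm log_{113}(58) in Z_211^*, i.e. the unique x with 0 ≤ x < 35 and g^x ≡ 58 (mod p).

30

Successive powers of 113 modulo 211:
  113^0=1  113^1=113  113^2=109  113^3=79  113^4=65  113^5=171
  113^6=122  113^7=71  113^8=5  113^9=143  113^10=123  113^11=184
  113^12=114  113^13=11  113^14=188  113^15=144  113^16=25  113^17=82
  113^18=193  113^19=76  113^20=148  113^21=55  113^22=96  113^23=87
  113^24=125  113^25=199  113^26=121  113^27=169  113^28=107  113^29=64
  113^30=58
So 113^30 ≡ 58 (mod 211), giving x = 30.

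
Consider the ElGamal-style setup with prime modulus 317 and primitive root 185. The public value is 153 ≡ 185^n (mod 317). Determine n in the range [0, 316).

Baby-step giant-step with m = ceil(sqrt(316)) = 18.
Baby table (185^j mod 317 for j=0..17):
  0:1  1:185  2:306  3:184  4:121  5:195  6:254  7:74
  8:59  9:137  10:302  11:78  12:165  13:93  14:87  15:245
  16:311  17:158
Giant step factor: 185^(-18) ≡ 293 (mod 317).
Scan 153·293^i mod 317 for i = 0, 1, …:
  i=0: 153   i=1: 132   i=2: 2   i=3: 269
  i=4: 201   i=5: 248   i=6: 71   i=7: 198
  i=8: 3   i=9: 245
Match at i=9, j=15: n = 9·18 + 15 = 177.

177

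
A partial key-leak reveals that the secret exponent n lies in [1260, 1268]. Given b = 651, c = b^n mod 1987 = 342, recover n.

1264

Compute 651^1260 mod 1987 = 1416, then multiply by 651 repeatedly:
  651^1260=1416  651^1261=1835  651^1262=398  651^1263=788  651^1264=342
Found 342 at exponent 1264.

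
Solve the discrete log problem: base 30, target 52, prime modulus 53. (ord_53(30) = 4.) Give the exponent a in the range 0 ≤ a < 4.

2

Successive powers of 30 modulo 53:
  30^0=1  30^1=30  30^2=52
So 30^2 ≡ 52 (mod 53), giving a = 2.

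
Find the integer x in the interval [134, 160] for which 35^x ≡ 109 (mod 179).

143

Compute 35^134 mod 179 = 12, then multiply by 35 repeatedly:
  35^134=12  35^135=62  35^136=22  35^137=54  35^138=100
  35^139=99  35^140=64  35^141=92  35^142=177  35^143=109
Found 109 at exponent 143.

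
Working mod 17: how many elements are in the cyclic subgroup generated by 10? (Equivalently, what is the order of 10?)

The order of 10 must divide p − 1 = 16 = 2^4.
Divisors: 1, 2, 4, 8, 16.
Check each in increasing order: 10^1 ≡ 10;  10^2 ≡ 15;  10^4 ≡ 4;  10^8 ≡ 16;  10^16 ≡ 1.
Smallest exponent giving 1 is 16.

16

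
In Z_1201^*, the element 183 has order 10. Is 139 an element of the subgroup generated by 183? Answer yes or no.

139 ∈ ⟨183⟩ iff 139^10 ≡ 1 (mod 1201), since |⟨183⟩| = 10.
139^10 mod 1201 = 1.
Since 1 = 1, 139 lies in the subgroup.

yes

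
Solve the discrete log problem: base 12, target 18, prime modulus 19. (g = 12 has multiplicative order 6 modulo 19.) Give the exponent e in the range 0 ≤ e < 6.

Successive powers of 12 modulo 19:
  12^0=1  12^1=12  12^2=11  12^3=18
So 12^3 ≡ 18 (mod 19), giving e = 3.

3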